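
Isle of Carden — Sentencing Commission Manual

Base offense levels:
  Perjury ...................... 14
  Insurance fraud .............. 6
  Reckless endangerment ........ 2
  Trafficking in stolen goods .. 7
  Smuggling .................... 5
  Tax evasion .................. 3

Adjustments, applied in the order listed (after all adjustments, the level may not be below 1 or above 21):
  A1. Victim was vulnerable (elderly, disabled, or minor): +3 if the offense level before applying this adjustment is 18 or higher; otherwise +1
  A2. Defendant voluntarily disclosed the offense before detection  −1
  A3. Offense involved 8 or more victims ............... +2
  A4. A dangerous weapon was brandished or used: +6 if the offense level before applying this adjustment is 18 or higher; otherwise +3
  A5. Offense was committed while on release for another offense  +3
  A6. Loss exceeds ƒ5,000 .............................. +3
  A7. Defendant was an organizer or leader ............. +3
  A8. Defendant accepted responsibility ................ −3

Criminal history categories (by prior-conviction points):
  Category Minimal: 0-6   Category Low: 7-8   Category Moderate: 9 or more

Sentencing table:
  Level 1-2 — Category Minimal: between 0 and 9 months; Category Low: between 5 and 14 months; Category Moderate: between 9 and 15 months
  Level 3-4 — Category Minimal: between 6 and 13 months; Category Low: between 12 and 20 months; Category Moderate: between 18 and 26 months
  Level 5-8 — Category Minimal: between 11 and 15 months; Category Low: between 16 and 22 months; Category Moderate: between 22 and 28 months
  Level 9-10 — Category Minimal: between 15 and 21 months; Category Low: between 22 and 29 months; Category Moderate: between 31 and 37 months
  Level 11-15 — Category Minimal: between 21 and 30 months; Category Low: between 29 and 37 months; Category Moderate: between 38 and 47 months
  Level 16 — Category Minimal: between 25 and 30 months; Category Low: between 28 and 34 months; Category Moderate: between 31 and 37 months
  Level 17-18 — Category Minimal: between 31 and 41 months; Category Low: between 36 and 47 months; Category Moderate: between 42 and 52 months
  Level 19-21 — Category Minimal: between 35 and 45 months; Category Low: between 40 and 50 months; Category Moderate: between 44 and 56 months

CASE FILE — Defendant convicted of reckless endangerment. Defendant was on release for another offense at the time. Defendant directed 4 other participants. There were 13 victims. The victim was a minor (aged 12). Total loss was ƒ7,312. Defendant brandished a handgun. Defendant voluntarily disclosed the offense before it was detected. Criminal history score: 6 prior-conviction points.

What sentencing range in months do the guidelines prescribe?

25-30 months

Base offense level for reckless endangerment: 2.
A1 applies (level before this adjustment is 2 < 18, so +1): 2 + 1 = 3.
A2 applies: 3 − 1 = 2.
A3 applies: 2 + 2 = 4.
A4 applies (level before this adjustment is 4 < 18, so +3): 4 + 3 = 7.
A5 applies: 7 + 3 = 10.
A6 applies: 10 + 3 = 13.
A7 applies: 13 + 3 = 16.
Final offense level: 16.
Criminal history: 6 prior points → Category Minimal (0-6).
Level 16 falls in the 16 band.
Grid: Level 16 × Category Minimal = 25-30 months.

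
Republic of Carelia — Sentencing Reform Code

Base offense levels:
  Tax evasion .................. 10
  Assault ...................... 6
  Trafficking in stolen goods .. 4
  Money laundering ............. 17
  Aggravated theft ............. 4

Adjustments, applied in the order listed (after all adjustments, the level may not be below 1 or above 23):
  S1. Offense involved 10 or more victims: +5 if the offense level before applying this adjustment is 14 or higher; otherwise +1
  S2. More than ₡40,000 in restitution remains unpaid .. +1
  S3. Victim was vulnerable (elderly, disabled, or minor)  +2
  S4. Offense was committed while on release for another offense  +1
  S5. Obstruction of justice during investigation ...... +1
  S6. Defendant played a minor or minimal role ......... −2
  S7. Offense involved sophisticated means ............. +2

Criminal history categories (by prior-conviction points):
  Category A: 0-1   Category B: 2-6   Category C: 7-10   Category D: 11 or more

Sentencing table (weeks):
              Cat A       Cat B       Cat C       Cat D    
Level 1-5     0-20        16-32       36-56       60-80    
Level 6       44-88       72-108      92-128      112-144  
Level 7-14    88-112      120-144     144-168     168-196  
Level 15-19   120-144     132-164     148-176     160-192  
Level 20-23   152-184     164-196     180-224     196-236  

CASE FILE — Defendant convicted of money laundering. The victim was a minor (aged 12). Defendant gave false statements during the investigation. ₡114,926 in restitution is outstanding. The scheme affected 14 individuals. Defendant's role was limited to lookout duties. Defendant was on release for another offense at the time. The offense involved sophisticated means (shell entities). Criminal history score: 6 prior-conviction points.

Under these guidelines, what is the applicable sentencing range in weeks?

Base offense level for money laundering: 17.
S1 applies (level before this adjustment is 17 ≥ 14, so +5): 17 + 5 = 22.
S2 applies: 22 + 1 = 23.
S3 applies: 23 + 2 = 25.
S4 applies: 25 + 1 = 26.
S5 applies: 26 + 1 = 27.
S6 applies: 27 − 2 = 25.
S7 applies: 25 + 2 = 27.
Level 27 exceeds the maximum of 23; capped at 23.
Final offense level: 23.
Criminal history: 6 prior points → Category B (2-6).
Level 23 falls in the 20-23 band.
Grid: Level 20-23 × Category B = 164-196 weeks.

164-196 weeks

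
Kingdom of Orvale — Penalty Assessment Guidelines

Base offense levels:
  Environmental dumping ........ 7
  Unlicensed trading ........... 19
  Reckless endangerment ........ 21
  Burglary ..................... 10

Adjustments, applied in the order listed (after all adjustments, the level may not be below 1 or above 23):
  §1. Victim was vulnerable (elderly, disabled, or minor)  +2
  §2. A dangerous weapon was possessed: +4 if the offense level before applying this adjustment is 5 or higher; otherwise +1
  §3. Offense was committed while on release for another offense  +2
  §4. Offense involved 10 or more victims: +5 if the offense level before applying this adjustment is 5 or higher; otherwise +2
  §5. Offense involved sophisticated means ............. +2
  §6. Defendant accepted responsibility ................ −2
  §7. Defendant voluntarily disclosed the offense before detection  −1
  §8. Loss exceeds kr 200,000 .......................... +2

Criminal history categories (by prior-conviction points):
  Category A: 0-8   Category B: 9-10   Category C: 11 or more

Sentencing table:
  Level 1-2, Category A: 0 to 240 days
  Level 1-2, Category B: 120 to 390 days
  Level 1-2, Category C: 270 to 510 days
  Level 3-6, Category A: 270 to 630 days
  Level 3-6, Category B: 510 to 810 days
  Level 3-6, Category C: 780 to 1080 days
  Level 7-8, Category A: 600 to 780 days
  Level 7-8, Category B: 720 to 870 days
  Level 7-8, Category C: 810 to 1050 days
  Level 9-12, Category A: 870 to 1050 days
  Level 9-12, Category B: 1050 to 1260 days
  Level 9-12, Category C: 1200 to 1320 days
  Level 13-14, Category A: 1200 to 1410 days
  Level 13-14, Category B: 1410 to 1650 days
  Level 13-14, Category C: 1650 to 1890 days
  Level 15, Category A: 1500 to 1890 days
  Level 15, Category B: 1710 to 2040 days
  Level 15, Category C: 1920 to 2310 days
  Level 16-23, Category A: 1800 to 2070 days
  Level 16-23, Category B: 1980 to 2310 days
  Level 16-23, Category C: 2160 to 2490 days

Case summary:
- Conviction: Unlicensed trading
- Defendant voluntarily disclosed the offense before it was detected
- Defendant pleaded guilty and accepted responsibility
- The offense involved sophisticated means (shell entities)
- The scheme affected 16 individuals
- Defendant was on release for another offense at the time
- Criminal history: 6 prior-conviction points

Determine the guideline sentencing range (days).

1800-2070 days

Base offense level for unlicensed trading: 19.
§2 does not apply.
§3 applies: 19 + 2 = 21.
§4 applies (level before this adjustment is 21 ≥ 5, so +5): 21 + 5 = 26.
§5 applies: 26 + 2 = 28.
§6 applies: 28 − 2 = 26.
§7 applies: 26 − 1 = 25.
§8 does not apply.
Level 25 exceeds the maximum of 23; capped at 23.
Final offense level: 23.
Criminal history: 6 prior points → Category A (0-8).
Level 23 falls in the 16-23 band.
Grid: Level 16-23 × Category A = 1800-2070 days.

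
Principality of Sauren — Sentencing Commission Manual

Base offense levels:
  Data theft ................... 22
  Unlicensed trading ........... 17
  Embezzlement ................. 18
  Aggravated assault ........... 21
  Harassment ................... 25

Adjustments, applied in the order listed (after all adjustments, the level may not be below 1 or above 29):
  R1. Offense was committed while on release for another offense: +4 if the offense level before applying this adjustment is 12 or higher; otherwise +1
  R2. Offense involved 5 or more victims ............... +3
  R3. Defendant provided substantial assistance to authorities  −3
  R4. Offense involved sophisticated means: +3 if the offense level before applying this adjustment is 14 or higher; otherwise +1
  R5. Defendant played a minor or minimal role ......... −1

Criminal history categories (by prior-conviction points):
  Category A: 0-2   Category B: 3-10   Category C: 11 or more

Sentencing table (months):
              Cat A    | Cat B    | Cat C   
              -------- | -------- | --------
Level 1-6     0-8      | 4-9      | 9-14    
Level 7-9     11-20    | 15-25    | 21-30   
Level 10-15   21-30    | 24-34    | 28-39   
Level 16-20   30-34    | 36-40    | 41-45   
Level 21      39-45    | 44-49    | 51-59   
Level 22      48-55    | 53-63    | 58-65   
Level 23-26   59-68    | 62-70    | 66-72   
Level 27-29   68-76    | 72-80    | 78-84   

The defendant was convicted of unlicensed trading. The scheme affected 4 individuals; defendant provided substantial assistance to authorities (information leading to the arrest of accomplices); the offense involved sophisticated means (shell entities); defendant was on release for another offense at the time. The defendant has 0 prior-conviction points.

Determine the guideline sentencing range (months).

Base offense level for unlicensed trading: 17.
R1 applies (level before this adjustment is 17 ≥ 12, so +4): 17 + 4 = 21.
R3 applies: 21 − 3 = 18.
R4 applies (level before this adjustment is 18 ≥ 14, so +3): 18 + 3 = 21.
R5 does not apply.
Final offense level: 21.
Criminal history: 0 prior points → Category A (0-2).
Level 21 falls in the 21 band.
Grid: Level 21 × Category A = 39-45 months.

39-45 months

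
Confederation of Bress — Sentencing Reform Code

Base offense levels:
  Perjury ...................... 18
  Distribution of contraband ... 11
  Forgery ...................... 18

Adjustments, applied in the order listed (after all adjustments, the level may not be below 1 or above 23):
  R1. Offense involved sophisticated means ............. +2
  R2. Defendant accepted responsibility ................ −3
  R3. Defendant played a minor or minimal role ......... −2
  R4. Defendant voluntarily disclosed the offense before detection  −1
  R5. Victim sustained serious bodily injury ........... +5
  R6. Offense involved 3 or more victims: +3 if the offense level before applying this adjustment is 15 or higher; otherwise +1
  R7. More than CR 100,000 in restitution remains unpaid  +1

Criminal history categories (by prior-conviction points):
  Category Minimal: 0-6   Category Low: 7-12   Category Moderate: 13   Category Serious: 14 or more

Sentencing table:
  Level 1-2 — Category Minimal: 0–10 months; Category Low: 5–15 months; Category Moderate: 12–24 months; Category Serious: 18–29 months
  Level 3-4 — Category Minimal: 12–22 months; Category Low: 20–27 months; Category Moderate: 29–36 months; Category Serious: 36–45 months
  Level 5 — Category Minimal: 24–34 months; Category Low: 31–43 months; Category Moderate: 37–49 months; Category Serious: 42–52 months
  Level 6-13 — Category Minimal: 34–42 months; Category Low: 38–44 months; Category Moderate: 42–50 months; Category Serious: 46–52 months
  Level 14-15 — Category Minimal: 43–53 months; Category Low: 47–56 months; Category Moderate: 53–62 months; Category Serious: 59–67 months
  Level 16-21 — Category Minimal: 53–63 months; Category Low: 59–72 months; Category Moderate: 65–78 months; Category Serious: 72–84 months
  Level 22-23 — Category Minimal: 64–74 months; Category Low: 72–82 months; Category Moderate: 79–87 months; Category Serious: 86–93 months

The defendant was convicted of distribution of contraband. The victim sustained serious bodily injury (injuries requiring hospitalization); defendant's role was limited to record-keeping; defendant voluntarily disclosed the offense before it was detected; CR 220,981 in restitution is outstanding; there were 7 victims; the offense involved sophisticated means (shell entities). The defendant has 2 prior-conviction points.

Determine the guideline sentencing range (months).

Base offense level for distribution of contraband: 11.
R1 applies: 11 + 2 = 13.
R3 applies: 13 − 2 = 11.
R4 applies: 11 − 1 = 10.
R5 applies: 10 + 5 = 15.
R6 applies (level before this adjustment is 15 ≥ 15, so +3): 15 + 3 = 18.
R7 applies: 18 + 1 = 19.
Final offense level: 19.
Criminal history: 2 prior points → Category Minimal (0-6).
Level 19 falls in the 16-21 band.
Grid: Level 16-21 × Category Minimal = 53-63 months.

53-63 months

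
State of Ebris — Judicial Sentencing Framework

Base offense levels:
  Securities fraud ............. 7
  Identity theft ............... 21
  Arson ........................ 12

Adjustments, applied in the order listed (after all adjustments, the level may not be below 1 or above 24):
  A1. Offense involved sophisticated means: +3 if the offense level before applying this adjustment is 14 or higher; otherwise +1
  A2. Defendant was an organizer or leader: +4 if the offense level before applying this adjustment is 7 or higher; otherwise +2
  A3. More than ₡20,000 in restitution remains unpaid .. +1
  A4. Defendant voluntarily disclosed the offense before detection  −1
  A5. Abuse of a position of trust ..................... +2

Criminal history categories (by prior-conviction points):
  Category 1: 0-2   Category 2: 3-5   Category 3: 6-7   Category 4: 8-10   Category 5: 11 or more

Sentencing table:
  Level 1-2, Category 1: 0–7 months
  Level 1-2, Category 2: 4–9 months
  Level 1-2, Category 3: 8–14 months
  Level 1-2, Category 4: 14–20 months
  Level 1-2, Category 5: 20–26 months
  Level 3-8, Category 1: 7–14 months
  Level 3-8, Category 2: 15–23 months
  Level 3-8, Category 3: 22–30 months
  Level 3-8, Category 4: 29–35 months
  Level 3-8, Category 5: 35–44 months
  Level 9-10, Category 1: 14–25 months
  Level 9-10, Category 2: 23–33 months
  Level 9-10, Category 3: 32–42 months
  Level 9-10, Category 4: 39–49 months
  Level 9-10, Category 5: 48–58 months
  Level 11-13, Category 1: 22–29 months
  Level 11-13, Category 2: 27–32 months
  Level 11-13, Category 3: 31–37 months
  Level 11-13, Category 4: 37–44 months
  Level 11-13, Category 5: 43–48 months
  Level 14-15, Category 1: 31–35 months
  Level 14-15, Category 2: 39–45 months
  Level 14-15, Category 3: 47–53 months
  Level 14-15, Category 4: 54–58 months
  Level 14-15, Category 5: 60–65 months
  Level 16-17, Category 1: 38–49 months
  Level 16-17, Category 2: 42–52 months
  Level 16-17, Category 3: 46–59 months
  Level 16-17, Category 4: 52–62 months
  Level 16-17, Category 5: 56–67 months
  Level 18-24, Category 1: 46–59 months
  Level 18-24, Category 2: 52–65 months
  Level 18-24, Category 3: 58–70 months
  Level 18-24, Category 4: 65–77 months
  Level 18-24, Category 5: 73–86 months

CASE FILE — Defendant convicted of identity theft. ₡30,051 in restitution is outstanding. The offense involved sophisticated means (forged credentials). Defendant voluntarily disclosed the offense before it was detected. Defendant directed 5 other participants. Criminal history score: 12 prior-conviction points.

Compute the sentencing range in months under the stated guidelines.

73-86 months

Base offense level for identity theft: 21.
A1 applies (level before this adjustment is 21 ≥ 14, so +3): 21 + 3 = 24.
A2 applies (level before this adjustment is 24 ≥ 7, so +4): 24 + 4 = 28.
A3 applies: 28 + 1 = 29.
A4 applies: 29 − 1 = 28.
A5 does not apply.
Level 28 exceeds the maximum of 24; capped at 24.
Final offense level: 24.
Criminal history: 12 prior points → Category 5 (11+).
Level 24 falls in the 18-24 band.
Grid: Level 18-24 × Category 5 = 73-86 months.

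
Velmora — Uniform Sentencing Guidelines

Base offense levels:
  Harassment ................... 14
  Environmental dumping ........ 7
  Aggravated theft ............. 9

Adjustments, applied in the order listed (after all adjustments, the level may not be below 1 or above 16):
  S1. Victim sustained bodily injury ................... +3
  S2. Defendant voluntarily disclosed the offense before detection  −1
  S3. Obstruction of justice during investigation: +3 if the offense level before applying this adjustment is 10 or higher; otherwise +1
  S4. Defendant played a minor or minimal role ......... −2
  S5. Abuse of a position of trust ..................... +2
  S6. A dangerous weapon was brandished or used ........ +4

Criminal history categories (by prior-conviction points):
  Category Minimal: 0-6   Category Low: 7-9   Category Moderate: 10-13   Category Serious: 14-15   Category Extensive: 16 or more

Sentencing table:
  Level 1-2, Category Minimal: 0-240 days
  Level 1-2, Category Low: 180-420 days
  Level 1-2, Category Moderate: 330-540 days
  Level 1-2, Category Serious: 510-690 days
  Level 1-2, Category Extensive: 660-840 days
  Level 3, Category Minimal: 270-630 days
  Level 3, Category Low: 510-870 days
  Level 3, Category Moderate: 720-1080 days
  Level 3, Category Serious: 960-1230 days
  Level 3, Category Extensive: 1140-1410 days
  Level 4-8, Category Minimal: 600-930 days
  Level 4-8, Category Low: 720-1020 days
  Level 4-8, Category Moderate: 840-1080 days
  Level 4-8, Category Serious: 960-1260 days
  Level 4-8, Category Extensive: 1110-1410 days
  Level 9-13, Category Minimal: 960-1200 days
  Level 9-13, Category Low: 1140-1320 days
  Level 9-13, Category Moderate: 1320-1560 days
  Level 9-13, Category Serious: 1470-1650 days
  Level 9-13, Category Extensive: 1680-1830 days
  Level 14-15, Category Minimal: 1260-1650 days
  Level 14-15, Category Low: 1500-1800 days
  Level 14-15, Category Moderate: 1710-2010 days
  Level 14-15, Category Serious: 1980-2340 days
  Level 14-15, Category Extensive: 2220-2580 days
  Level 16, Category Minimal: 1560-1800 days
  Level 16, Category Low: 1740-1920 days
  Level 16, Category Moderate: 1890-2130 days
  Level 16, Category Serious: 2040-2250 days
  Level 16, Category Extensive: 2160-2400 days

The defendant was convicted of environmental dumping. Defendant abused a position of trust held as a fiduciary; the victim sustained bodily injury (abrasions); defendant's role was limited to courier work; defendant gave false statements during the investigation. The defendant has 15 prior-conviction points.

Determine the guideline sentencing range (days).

1470-1650 days

Base offense level for environmental dumping: 7.
S1 applies: 7 + 3 = 10.
S3 applies (level before this adjustment is 10 ≥ 10, so +3): 10 + 3 = 13.
S4 applies: 13 − 2 = 11.
S5 applies: 11 + 2 = 13.
S6 does not apply.
Final offense level: 13.
Criminal history: 15 prior points → Category Serious (14-15).
Level 13 falls in the 9-13 band.
Grid: Level 9-13 × Category Serious = 1470-1650 days.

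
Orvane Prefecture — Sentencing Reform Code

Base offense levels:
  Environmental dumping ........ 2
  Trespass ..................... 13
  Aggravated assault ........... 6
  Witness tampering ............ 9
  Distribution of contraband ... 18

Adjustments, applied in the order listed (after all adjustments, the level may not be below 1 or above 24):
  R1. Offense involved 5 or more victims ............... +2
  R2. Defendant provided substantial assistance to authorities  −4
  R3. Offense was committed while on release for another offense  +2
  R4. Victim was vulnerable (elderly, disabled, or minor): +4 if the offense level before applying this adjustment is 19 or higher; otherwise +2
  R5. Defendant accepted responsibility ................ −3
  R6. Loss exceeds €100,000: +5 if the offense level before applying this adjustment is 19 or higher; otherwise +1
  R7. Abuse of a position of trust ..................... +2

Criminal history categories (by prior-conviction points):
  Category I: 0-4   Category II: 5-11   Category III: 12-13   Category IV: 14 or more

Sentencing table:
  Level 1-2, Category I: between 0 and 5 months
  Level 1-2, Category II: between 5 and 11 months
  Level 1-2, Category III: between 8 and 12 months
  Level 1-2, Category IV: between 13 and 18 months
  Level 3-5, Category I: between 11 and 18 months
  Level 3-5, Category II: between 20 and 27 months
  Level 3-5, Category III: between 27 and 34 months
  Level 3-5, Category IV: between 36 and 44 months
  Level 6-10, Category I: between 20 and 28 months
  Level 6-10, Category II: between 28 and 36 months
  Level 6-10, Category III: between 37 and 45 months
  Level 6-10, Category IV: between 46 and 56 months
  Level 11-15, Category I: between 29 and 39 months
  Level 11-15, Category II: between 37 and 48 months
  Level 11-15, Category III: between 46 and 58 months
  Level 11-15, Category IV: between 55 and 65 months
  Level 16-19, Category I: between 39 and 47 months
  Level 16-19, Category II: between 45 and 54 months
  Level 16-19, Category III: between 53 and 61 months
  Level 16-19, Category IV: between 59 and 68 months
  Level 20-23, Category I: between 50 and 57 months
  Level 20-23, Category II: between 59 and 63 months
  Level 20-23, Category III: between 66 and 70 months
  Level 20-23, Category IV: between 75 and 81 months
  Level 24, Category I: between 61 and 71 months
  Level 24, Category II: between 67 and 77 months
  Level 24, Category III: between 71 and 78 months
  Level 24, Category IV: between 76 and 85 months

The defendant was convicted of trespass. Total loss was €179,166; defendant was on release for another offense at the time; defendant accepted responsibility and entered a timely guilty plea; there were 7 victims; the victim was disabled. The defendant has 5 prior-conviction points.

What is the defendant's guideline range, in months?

Base offense level for trespass: 13.
R1 applies: 13 + 2 = 15.
R3 applies: 15 + 2 = 17.
R4 applies (level before this adjustment is 17 < 19, so +2): 17 + 2 = 19.
R5 applies: 19 − 3 = 16.
R6 applies (level before this adjustment is 16 < 19, so +1): 16 + 1 = 17.
R7 does not apply.
Final offense level: 17.
Criminal history: 5 prior points → Category II (5-11).
Level 17 falls in the 16-19 band.
Grid: Level 16-19 × Category II = 45-54 months.

45-54 months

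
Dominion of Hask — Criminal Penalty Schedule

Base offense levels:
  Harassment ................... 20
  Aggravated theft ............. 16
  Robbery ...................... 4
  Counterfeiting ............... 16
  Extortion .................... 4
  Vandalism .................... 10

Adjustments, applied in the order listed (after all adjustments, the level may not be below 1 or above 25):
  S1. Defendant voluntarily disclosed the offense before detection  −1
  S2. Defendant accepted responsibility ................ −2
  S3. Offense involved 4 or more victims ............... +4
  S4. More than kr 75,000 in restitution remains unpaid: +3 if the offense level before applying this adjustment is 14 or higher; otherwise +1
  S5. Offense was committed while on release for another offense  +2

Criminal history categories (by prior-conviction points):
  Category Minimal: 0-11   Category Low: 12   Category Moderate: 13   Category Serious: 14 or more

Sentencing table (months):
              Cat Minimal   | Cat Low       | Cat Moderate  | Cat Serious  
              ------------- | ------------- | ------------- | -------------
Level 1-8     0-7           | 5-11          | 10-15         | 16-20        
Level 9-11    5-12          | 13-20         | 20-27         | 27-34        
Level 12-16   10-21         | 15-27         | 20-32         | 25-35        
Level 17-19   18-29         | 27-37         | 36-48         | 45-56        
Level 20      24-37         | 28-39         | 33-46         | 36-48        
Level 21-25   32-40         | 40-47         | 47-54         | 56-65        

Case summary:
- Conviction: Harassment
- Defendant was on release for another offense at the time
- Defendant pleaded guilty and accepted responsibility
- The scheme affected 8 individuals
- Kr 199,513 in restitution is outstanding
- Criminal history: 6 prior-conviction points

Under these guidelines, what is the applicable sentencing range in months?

32-40 months

Base offense level for harassment: 20.
S1 does not apply.
S2 applies: 20 − 2 = 18.
S3 applies: 18 + 4 = 22.
S4 applies (level before this adjustment is 22 ≥ 14, so +3): 22 + 3 = 25.
S5 applies: 25 + 2 = 27.
Level 27 exceeds the maximum of 25; capped at 25.
Final offense level: 25.
Criminal history: 6 prior points → Category Minimal (0-11).
Level 25 falls in the 21-25 band.
Grid: Level 21-25 × Category Minimal = 32-40 months.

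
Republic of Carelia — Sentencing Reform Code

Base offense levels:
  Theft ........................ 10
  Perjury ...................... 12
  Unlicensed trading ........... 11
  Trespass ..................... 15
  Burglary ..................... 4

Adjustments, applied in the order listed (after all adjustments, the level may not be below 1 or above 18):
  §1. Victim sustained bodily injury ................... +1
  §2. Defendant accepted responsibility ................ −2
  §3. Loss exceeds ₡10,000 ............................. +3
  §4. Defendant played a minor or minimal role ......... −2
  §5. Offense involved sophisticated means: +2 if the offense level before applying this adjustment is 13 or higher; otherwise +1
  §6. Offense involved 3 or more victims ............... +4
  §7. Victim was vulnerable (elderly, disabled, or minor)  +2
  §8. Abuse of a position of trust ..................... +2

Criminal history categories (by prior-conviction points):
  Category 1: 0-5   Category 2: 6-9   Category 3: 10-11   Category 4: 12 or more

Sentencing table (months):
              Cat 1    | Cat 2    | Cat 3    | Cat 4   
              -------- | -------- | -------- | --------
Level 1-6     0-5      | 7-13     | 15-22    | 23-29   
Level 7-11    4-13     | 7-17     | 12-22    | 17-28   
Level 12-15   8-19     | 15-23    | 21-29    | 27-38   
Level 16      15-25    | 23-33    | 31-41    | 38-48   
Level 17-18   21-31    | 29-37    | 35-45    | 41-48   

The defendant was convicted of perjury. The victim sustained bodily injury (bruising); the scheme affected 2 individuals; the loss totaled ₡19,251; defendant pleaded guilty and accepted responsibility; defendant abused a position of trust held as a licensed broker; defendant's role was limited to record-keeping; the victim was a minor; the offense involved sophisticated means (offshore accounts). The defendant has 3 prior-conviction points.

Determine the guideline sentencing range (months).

21-31 months

Base offense level for perjury: 12.
§1 applies: 12 + 1 = 13.
§2 applies: 13 − 2 = 11.
§3 applies: 11 + 3 = 14.
§4 applies: 14 − 2 = 12.
§5 applies (level before this adjustment is 12 < 13, so +1): 12 + 1 = 13.
§6 does not apply.
§7 applies: 13 + 2 = 15.
§8 applies: 15 + 2 = 17.
Final offense level: 17.
Criminal history: 3 prior points → Category 1 (0-5).
Level 17 falls in the 17-18 band.
Grid: Level 17-18 × Category 1 = 21-31 months.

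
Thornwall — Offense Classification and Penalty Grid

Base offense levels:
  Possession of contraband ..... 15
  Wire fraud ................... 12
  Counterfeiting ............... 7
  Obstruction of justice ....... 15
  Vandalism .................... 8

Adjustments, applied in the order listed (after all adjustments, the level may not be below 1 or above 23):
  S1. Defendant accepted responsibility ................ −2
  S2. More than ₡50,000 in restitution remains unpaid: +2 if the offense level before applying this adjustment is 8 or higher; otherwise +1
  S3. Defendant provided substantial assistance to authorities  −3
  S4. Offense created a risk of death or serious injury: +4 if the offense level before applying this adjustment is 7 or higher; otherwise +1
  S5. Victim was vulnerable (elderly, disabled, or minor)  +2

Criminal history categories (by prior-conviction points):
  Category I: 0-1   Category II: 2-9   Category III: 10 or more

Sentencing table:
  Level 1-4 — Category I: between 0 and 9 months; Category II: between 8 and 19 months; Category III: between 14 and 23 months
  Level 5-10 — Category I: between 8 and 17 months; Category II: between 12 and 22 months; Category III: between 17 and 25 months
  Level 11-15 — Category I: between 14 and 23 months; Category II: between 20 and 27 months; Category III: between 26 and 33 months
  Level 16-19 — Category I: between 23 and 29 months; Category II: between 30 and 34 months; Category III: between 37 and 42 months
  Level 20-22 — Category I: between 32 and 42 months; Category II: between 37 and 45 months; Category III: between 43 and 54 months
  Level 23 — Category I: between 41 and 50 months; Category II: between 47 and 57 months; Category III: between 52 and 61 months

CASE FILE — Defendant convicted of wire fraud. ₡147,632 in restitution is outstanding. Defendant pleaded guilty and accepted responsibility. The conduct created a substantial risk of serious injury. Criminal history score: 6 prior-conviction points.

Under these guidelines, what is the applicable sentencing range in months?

Base offense level for wire fraud: 12.
S1 applies: 12 − 2 = 10.
S2 applies (level before this adjustment is 10 ≥ 8, so +2): 10 + 2 = 12.
S3 does not apply.
S4 applies (level before this adjustment is 12 ≥ 7, so +4): 12 + 4 = 16.
S5 does not apply.
Final offense level: 16.
Criminal history: 6 prior points → Category II (2-9).
Level 16 falls in the 16-19 band.
Grid: Level 16-19 × Category II = 30-34 months.

30-34 months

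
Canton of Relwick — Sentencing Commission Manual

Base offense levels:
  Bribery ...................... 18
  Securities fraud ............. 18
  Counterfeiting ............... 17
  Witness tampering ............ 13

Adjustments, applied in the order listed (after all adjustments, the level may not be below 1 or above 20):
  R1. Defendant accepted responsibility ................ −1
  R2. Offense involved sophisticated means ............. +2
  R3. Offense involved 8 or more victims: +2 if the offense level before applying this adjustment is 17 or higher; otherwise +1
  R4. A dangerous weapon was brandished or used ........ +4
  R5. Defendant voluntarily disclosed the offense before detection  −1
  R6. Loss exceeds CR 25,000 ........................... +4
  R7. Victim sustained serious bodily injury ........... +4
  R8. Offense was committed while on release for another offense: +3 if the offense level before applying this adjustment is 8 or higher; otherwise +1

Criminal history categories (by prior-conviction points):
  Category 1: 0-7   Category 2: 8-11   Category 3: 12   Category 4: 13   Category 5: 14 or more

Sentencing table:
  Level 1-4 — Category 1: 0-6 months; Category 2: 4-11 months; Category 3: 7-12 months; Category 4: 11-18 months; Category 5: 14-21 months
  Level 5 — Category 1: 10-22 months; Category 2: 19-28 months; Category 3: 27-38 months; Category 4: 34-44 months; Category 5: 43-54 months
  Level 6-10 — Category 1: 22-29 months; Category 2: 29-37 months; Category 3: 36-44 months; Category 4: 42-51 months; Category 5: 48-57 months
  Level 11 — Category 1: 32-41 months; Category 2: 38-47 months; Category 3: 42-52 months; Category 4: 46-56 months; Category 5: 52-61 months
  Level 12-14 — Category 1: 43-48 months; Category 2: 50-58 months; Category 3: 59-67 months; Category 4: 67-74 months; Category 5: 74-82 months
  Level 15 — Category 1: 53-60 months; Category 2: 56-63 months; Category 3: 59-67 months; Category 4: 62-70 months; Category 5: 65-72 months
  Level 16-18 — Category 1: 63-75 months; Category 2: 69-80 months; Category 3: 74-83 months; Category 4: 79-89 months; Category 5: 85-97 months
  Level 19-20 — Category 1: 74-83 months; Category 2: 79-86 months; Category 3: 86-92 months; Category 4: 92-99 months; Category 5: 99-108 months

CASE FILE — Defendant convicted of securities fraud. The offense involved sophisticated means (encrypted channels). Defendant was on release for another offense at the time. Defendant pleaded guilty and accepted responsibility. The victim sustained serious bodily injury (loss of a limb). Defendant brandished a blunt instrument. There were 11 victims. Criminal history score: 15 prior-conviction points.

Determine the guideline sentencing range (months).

Base offense level for securities fraud: 18.
R1 applies: 18 − 1 = 17.
R2 applies: 17 + 2 = 19.
R3 applies (level before this adjustment is 19 ≥ 17, so +2): 19 + 2 = 21.
R4 applies: 21 + 4 = 25.
R7 applies: 25 + 4 = 29.
R8 applies (level before this adjustment is 29 ≥ 8, so +3): 29 + 3 = 32.
Level 32 exceeds the maximum of 20; capped at 20.
Final offense level: 20.
Criminal history: 15 prior points → Category 5 (14+).
Level 20 falls in the 19-20 band.
Grid: Level 19-20 × Category 5 = 99-108 months.

99-108 months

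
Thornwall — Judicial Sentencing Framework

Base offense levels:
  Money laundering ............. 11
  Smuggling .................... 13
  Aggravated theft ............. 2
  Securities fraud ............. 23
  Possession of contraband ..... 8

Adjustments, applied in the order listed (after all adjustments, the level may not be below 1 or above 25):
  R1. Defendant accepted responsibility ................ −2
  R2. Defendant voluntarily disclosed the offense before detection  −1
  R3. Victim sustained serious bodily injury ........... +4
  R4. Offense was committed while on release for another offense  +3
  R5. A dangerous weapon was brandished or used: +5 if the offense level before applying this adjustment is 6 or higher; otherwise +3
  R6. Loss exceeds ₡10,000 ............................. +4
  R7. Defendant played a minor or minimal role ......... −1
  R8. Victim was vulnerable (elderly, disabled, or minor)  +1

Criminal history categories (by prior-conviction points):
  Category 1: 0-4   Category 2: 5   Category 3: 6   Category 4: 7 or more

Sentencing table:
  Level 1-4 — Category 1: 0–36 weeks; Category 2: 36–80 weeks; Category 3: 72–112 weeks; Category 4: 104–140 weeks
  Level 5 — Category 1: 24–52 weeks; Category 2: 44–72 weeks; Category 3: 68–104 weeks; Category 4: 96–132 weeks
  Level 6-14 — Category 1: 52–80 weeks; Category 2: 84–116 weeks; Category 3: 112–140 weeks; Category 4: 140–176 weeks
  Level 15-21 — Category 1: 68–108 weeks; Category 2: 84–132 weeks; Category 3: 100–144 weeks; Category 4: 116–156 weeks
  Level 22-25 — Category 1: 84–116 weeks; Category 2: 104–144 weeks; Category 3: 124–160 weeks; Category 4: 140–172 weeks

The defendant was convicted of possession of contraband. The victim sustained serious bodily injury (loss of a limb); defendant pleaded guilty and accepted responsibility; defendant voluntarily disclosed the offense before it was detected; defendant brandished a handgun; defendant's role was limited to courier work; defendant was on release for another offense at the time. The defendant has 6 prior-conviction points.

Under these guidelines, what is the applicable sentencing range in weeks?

100-144 weeks

Base offense level for possession of contraband: 8.
R1 applies: 8 − 2 = 6.
R2 applies: 6 − 1 = 5.
R3 applies: 5 + 4 = 9.
R4 applies: 9 + 3 = 12.
R5 applies (level before this adjustment is 12 ≥ 6, so +5): 12 + 5 = 17.
R6 does not apply.
R7 applies: 17 − 1 = 16.
Final offense level: 16.
Criminal history: 6 prior points → Category 3 (6).
Level 16 falls in the 15-21 band.
Grid: Level 15-21 × Category 3 = 100-144 weeks.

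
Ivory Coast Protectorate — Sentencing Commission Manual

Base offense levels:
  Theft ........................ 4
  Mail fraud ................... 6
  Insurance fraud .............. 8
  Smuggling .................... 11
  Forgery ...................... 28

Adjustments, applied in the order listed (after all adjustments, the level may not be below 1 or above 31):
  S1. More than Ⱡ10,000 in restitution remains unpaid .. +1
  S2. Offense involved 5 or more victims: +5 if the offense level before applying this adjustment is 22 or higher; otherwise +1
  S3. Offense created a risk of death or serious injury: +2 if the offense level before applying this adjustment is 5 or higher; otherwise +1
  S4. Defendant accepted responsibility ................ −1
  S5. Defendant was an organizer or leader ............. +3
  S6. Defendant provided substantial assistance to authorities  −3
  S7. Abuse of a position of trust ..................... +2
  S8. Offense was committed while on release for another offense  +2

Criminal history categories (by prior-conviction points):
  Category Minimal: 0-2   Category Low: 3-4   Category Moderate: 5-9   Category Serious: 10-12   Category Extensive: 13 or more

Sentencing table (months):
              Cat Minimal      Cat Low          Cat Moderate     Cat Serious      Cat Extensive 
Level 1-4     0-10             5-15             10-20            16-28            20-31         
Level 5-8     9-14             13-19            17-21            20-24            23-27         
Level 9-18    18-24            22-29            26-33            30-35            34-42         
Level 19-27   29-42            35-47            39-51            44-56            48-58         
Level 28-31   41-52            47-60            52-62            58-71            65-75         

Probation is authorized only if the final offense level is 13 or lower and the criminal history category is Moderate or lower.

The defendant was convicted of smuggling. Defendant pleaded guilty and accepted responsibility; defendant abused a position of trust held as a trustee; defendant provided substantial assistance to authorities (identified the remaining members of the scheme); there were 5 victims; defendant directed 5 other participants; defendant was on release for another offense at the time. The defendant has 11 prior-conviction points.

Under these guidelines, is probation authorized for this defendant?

No

Base offense level for smuggling: 11.
S2 applies (level before this adjustment is 11 < 22, so +1): 11 + 1 = 12.
S4 applies: 12 − 1 = 11.
S5 applies: 11 + 3 = 14.
S6 applies: 14 − 3 = 11.
S7 applies: 11 + 2 = 13.
S8 applies: 13 + 2 = 15.
Final offense level: 15.
Criminal history: 11 prior points → Category Serious (10-12).
Level 15 falls in the 9-18 band.
Grid: Level 9-18 × Category Serious = 30-35 months.
Probation check: level 15 > 13 and category Serious > Moderate → not eligible.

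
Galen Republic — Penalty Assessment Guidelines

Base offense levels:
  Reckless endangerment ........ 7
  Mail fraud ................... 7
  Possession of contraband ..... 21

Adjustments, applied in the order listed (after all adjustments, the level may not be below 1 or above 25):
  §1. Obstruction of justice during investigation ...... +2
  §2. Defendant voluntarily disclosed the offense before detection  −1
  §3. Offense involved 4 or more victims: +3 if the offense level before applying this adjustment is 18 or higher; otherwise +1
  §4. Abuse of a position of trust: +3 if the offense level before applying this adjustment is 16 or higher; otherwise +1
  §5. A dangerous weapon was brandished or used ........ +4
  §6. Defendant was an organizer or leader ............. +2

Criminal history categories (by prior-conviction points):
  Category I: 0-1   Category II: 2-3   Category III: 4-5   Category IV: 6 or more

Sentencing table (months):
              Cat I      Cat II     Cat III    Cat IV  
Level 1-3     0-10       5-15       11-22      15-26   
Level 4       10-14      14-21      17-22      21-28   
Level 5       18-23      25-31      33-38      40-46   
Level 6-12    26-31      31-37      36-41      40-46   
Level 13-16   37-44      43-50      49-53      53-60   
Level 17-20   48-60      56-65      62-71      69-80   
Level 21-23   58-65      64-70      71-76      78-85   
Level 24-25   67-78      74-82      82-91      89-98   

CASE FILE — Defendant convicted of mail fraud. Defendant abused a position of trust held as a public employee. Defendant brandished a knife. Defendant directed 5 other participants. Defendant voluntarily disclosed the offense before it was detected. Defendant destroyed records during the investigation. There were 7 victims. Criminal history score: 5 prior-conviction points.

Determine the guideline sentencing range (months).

49-53 months

Base offense level for mail fraud: 7.
§1 applies: 7 + 2 = 9.
§2 applies: 9 − 1 = 8.
§3 applies (level before this adjustment is 8 < 18, so +1): 8 + 1 = 9.
§4 applies (level before this adjustment is 9 < 16, so +1): 9 + 1 = 10.
§5 applies: 10 + 4 = 14.
§6 applies: 14 + 2 = 16.
Final offense level: 16.
Criminal history: 5 prior points → Category III (4-5).
Level 16 falls in the 13-16 band.
Grid: Level 13-16 × Category III = 49-53 months.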